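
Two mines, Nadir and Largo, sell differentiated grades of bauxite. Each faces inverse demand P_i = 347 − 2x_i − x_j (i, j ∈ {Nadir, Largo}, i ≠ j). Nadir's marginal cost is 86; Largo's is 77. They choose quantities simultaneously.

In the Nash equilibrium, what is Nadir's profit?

5325.12

Mine Nadir's profit: π = x_{Nadir}(347 − 2x_{Nadir} − x_{Largo}) − 86x_{Nadir}.
∂π/∂x_{Nadir} = 261 − 4x_{Nadir} − x_{Largo} = 0 ⇒ x_{Nadir} = 65.25 − 0.25x_{Largo}.
Similarly x_{Largo} = 67.5 − 0.25x_{Nadir}.
Solving the two reaction functions simultaneously: (1 − (−0.25)(−0.25))x_{Nadir} = 65.25 − 0.25·67.5, so 0.9375x_{Nadir} = 48.375 and x_{Nadir} = 51.6.
Then x_{Largo} = 67.5 − 0.25·51.6 = 54.6.
P_{Nadir} = 347 − 2·51.6 − 54.6 = 189.2.
Profit = (189.2 − 86)·51.6 = 5325.12.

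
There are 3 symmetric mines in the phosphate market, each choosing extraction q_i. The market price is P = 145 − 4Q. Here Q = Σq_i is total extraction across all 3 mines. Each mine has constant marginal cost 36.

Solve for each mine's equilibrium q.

A representative mine's profit is π_i = q_i(145 − 4Q) − 36q_i, with Q = q_i + Σ_{j≠i} q_j.
First-order condition: 109 − 8q_i − 4Σ_{j≠i} q_j = 0.
With identical mines, set every q_j = q: then 109 − 8q − 8q = 0, i.e. q = 109/16 = 6.8125.

6.8125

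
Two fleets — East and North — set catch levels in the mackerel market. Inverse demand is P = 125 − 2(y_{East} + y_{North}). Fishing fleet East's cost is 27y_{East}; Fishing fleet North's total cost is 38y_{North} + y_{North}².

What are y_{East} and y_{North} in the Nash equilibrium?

20.7, 7.6

Fishing fleet East's profit: π = y_{East}(125 − 2(y_{East} + y_{North})) − 27y_{East}.
∂π/∂y_{East} = 98 − 4y_{East} − 2y_{North} = 0, so y_{East} = 24.5 − 0.5y_{North}.
For North: ∂π/∂y_{North} = 87 − 6y_{North} − 2y_{East} = 0 ⇒ y_{North} = 14.5 − (1/3)y_{East}.
Plugging y_{North} into East's best response: y_{East} = 24.5 − 0.5(14.5 − (1/3)y_{East}) ⇒ (5/6)y_{East} = 17.25, so y_{East} = 20.7.
Then y_{North} = 14.5 − (1/3)·20.7 = 7.6.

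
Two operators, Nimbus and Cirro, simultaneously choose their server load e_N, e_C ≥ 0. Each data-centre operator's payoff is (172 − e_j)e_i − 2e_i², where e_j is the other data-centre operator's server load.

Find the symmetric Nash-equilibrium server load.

34.4

Nimbus's payoff is (172 − e_C)e_N − 2e_N².
∂π/∂e_N = 172 − e_C − 4e_N = 0, so e_N = 43 − 0.25e_C.
The game is symmetric, so in equilibrium e_C = e_N: the reaction function gives 1.25e_N = 43, hence e_N = 34.4.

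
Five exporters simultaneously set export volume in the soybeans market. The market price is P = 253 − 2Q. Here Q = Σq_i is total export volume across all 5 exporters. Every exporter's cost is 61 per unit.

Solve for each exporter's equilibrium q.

16

A representative exporter's profit is π_i = q_i(253 − 2Q) − 61q_i, with Q = q_i + Σ_{j≠i} q_j.
First-order condition: 192 − 4q_i − 2Σ_{j≠i} q_j = 0.
In a symmetric equilibrium every exporter chooses the same q, so Σ_{j≠i} q_j = 4q. The condition becomes 192 − 12q = 0, giving q = 192/12 = 16.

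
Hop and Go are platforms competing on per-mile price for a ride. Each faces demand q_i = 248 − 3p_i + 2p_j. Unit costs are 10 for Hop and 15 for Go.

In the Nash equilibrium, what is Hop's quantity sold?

Hop's profit: π = (p_{Hop} − 10)(248 − 3p_{Hop} + 2p_{Go}).
∂π/∂p_{Hop} = 278 − 6p_{Hop} + 2p_{Go} = 0 ⇒ p_{Hop} = 139/3 + (1/3)p_{Go}.
Similarly p_{Go} = 293/6 + (1/3)p_{Hop}.
Plugging p_{Go} into Hop's best response: p_{Hop} = 139/3 + (1/3)(293/6 + (1/3)p_{Hop}) ⇒ (8/9)p_{Hop} = 1127/18, so p_{Hop} = 70.4375.
Then p_{Go} = 293/6 + (1/3)·70.4375 = 72.3125.
q_{Hop} = 248 − 3·70.4375 + 2·72.3125 = 181.3125.

181.3125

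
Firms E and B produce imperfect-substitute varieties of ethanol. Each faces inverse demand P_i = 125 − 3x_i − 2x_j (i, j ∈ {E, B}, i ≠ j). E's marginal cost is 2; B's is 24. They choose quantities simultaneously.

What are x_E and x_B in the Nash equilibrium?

Firm E's profit: π = x_E(125 − 3x_E − 2x_B) − 2x_E.
∂π/∂x_E = 123 − 6x_E − 2x_B = 0 ⇒ x_E = 20.5 − (1/3)x_B.
Similarly x_B = 101/6 − (1/3)x_E.
Solving the two reaction functions simultaneously: (1 − (−1/3)(−1/3))x_E = 20.5 − (1/3)·(101/6), so (8/9)x_E = 134/9 and x_E = 16.75.
Then x_B = 101/6 − (1/3)·16.75 = 11.25.

16.75, 11.25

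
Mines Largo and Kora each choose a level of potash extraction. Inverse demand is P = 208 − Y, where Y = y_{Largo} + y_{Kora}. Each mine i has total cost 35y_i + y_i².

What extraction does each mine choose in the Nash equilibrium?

Mine Largo's profit: π = y_{Largo}(208 − (y_{Largo} + y_{Kora})) − 35y_{Largo} − y_{Largo}².
∂π/∂y_{Largo} = 173 − 4y_{Largo} − y_{Kora} = 0, so y_{Largo} = 43.25 − 0.25y_{Kora}.
By symmetry y_{Kora} = y_{Largo}; substituting into the reaction function, 1.25y_{Largo} = 43.25 and y_{Largo} = 34.6.

34.6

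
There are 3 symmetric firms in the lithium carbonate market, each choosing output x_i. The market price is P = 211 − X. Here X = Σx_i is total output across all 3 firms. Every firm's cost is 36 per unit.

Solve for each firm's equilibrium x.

A representative firm's profit is π_i = x_i(211 − X) − 36x_i, with X = x_i + Σ_{j≠i} x_j.
First-order condition: 175 − 2x_i − Σ_{j≠i} x_j = 0.
In a symmetric equilibrium every firm chooses the same x, so Σ_{j≠i} x_j = 2x. The condition becomes 175 − 4x = 0, giving x = 175/4 = 43.75.

43.75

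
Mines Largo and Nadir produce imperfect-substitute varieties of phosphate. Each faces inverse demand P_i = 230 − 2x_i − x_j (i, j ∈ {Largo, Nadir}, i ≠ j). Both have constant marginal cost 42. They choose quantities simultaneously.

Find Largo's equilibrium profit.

2827.52

Mine Largo's profit: π = x_{Largo}(230 − 2x_{Largo} − x_{Nadir}) − 42x_{Largo}.
∂π/∂x_{Largo} = 188 − 4x_{Largo} − x_{Nadir} = 0 ⇒ x_{Largo} = 47 − 0.25x_{Nadir}.
The game is symmetric, so in equilibrium x_{Nadir} = x_{Largo}: the reaction function gives 1.25x_{Largo} = 47, hence x_{Largo} = 37.6.
P_{Largo} = 230 − 2·37.6 − 37.6 = 117.2.
Profit = (117.2 − 42)·37.6 = 2827.52.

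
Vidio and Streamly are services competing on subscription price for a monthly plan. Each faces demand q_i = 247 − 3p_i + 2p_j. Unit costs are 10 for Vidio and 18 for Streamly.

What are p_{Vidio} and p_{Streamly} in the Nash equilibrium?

Vidio's profit: π = (p_{Vidio} − 10)(247 − 3p_{Vidio} + 2p_{Streamly}).
∂π/∂p_{Vidio} = 277 − 6p_{Vidio} + 2p_{Streamly} = 0 ⇒ p_{Vidio} = 277/6 + (1/3)p_{Streamly}.
Similarly p_{Streamly} = 301/6 + (1/3)p_{Vidio}.
Substituting the second reaction function into the first: p_{Vidio} = 277/6 + (1/3)(301/6 + (1/3)p_{Vidio}), which gives (8/9)p_{Vidio} = 566/9 ⇒ p_{Vidio} = 70.75.
Then p_{Streamly} = 301/6 + (1/3)·70.75 = 73.75.

70.75, 73.75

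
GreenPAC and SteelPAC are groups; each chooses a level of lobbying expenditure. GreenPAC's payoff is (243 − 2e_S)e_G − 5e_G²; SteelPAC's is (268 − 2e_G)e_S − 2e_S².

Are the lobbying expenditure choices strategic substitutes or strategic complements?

Expanding GreenPAC's payoff: 243e_G − 2e_Se_G − 5e_G².
∂π/∂e_G = 243 − 2e_S − 10e_G = 0, so e_G = 24.3 − 0.2e_S.
The best-response slope de_G/de_S = −0.2 < 0: the reaction function is downward-sloping, so the choices are strategic substitutes.

strategic substitutes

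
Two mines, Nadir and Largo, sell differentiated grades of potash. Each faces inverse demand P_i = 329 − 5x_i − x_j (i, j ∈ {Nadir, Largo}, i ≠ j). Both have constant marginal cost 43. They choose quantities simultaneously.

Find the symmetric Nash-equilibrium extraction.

Mine Nadir's profit: π = x_{Nadir}(329 − 5x_{Nadir} − x_{Largo}) − 43x_{Nadir}.
∂π/∂x_{Nadir} = 286 − 10x_{Nadir} − x_{Largo} = 0 ⇒ x_{Nadir} = 28.6 − 0.1x_{Largo}.
Setting x_{Nadir} = x_{Largo} in the reaction function: x_{Nadir} = 28.6 − 0.1x_{Nadir}, so x_{Nadir} = 28.6 / 1.1 = 26.

26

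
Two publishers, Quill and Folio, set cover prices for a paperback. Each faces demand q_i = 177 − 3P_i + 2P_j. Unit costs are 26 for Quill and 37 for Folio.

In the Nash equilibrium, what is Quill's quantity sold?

Quill's profit: π = (P_{Quill} − 26)(177 − 3P_{Quill} + 2P_{Folio}).
∂π/∂P_{Quill} = 255 − 6P_{Quill} + 2P_{Folio} = 0 ⇒ P_{Quill} = 42.5 + (1/3)P_{Folio}.
Similarly P_{Folio} = 48 + (1/3)P_{Quill}.
Plugging P_{Folio} into Quill's best response: P_{Quill} = 42.5 + (1/3)(48 + (1/3)P_{Quill}) ⇒ (8/9)P_{Quill} = 58.5, so P_{Quill} = 65.8125.
Then P_{Folio} = 48 + (1/3)·65.8125 = 69.9375.
q_{Quill} = 177 − 3·65.8125 + 2·69.9375 = 119.4375.

119.4375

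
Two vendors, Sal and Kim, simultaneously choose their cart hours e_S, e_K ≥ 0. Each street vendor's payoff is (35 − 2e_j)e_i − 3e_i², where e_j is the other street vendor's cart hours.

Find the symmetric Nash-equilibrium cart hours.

4.375

Sal's payoff is (35 − 2e_K)e_S − 3e_S².
∂π/∂e_S = 35 − 2e_K − 6e_S = 0, so e_S = 35/6 − (1/3)e_K.
Setting e_S = e_K in the reaction function: e_S = 35/6 − (1/3)e_S, so e_S = (35/6) / (4/3) = 4.375.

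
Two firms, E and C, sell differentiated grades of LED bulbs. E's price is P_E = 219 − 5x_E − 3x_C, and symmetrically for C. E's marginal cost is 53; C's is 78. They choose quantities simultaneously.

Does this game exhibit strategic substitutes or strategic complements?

strategic substitutes

Firm E's profit: π = x_E(219 − 5x_E − 3x_C) − 53x_E.
∂π/∂x_E = 166 − 10x_E − 3x_C = 0 ⇒ x_E = 16.6 − 0.3x_C.
The best-response slope dx_E/dx_C = −0.3 < 0: the reaction function is downward-sloping, so the choices are strategic substitutes.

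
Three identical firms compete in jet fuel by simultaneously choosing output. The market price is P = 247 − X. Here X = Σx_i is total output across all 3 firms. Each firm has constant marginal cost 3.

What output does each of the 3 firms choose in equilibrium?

61

A representative firm's profit is π_i = x_i(247 − X) − 3x_i, with X = x_i + Σ_{j≠i} x_j.
First-order condition: 244 − 2x_i − Σ_{j≠i} x_j = 0.
In a symmetric equilibrium every firm chooses the same x, so Σ_{j≠i} x_j = 2x. The condition becomes 244 − 4x = 0, giving x = 244/4 = 61.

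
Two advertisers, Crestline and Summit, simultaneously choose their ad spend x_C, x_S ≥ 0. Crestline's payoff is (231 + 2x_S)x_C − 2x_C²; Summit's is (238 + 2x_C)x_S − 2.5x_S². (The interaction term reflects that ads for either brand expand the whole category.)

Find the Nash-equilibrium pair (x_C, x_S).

101.9375, 88.375

Expanding Crestline's payoff: 231x_C + 2x_Sx_C − 2x_C².
∂π/∂x_C = 231 + 2x_S − 4x_C = 0, so x_C = 57.75 + 0.5x_S.
Likewise for Summit: x_S = 47.6 + 0.4x_C.
Solving the two reaction functions simultaneously: (1 − (0.5)(0.4))x_C = 57.75 + 0.5·47.6, so 0.8x_C = 81.55 and x_C = 101.9375.
Then x_S = 47.6 + 0.4·101.9375 = 88.375.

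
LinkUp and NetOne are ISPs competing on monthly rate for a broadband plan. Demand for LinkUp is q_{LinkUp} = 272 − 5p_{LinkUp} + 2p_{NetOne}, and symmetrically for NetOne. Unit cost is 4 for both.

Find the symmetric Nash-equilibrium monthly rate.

LinkUp's profit: π = (p_{LinkUp} − 4)(272 − 5p_{LinkUp} + 2p_{NetOne}).
∂π/∂p_{LinkUp} = 292 − 10p_{LinkUp} + 2p_{NetOne} = 0 ⇒ p_{LinkUp} = 29.2 + 0.2p_{NetOne}.
Setting p_{LinkUp} = p_{NetOne} in the reaction function: p_{LinkUp} = 29.2 + 0.2p_{LinkUp}, so p_{LinkUp} = 29.2 / 0.8 = 36.5.

36.5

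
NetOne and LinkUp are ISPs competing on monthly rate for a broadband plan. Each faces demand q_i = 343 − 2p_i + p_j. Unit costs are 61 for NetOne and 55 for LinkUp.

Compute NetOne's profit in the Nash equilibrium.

17372.48

NetOne's profit: π = (p_{NetOne} − 61)(343 − 2p_{NetOne} + p_{LinkUp}).
∂π/∂p_{NetOne} = 465 − 4p_{NetOne} + p_{LinkUp} = 0 ⇒ p_{NetOne} = 116.25 + 0.25p_{LinkUp}.
Similarly p_{LinkUp} = 113.25 + 0.25p_{NetOne}.
Solving the two reaction functions simultaneously: (1 − (0.25)(0.25))p_{NetOne} = 116.25 + 0.25·113.25, so 0.9375p_{NetOne} = 144.5625 and p_{NetOne} = 154.2.
Then p_{LinkUp} = 113.25 + 0.25·154.2 = 151.8.
q_{NetOne} = 343 − 2·154.2 + 151.8 = 186.4.
Profit = (154.2 − 61)·186.4 = 17372.48.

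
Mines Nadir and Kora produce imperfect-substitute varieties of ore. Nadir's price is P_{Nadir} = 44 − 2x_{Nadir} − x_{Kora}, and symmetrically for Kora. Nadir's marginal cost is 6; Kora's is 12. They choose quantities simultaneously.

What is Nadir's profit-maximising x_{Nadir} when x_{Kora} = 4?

8.5

Mine Nadir's profit: π = x_{Nadir}(44 − 2x_{Nadir} − x_{Kora}) − 6x_{Nadir}.
∂π/∂x_{Nadir} = 38 − 4x_{Nadir} − x_{Kora} = 0 ⇒ x_{Nadir} = 9.5 − 0.25x_{Kora}.
At x_{Kora} = 4: x_{Nadir} = 9.5 − 0.25·4 = 8.5.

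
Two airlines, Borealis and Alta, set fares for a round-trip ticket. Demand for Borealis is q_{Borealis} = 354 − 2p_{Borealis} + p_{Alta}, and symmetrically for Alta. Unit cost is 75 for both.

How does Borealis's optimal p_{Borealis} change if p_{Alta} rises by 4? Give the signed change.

1

Borealis's profit: π = (p_{Borealis} − 75)(354 − 2p_{Borealis} + p_{Alta}).
∂π/∂p_{Borealis} = 504 − 4p_{Borealis} + p_{Alta} = 0 ⇒ p_{Borealis} = 126 + 0.25p_{Alta}.
The reaction-function slope is 0.25, so a 4-unit rise in p_{Alta} moves p_{Borealis} by 0.25 × 4 = 1. Borealis's best response rises — the actions are strategic complements.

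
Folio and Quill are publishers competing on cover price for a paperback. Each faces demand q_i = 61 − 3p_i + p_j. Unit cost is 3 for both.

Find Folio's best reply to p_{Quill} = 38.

18

Folio's profit: π = (p_{Folio} − 3)(61 − 3p_{Folio} + p_{Quill}).
∂π/∂p_{Folio} = 70 − 6p_{Folio} + p_{Quill} = 0 ⇒ p_{Folio} = 35/3 + (1/6)p_{Quill}.
At p_{Quill} = 38: p_{Folio} = 35/3 + (1/6)·38 = 18.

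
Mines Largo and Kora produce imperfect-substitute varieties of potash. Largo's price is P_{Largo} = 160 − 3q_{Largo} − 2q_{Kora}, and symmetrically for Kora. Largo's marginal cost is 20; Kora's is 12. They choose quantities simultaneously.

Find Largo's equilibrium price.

71

Mine Largo's profit: π = q_{Largo}(160 − 3q_{Largo} − 2q_{Kora}) − 20q_{Largo}.
∂π/∂q_{Largo} = 140 − 6q_{Largo} − 2q_{Kora} = 0 ⇒ q_{Largo} = 70/3 − (1/3)q_{Kora}.
Similarly q_{Kora} = 74/3 − (1/3)q_{Largo}.
Solving the two reaction functions simultaneously: (1 − (−1/3)(−1/3))q_{Largo} = 70/3 − (1/3)·(74/3), so (8/9)q_{Largo} = 136/9 and q_{Largo} = 17.
Then q_{Kora} = 74/3 − (1/3)·17 = 19.
P_{Largo} = 160 − 3·17 − 2·19 = 71.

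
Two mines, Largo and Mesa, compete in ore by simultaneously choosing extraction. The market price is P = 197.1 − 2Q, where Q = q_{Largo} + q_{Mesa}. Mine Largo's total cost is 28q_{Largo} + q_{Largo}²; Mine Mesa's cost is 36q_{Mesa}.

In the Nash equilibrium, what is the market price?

98.84

Mine Largo's profit: π = q_{Largo}(197.1 − 2(q_{Largo} + q_{Mesa})) − 28q_{Largo} − q_{Largo}².
∂π/∂q_{Largo} = 169.1 − 6q_{Largo} − 2q_{Mesa} = 0, so q_{Largo} = 1691/60 − (1/3)q_{Mesa}.
For Mesa: ∂π/∂q_{Mesa} = 161.1 − 4q_{Mesa} − 2q_{Largo} = 0 ⇒ q_{Mesa} = 40.275 − 0.5q_{Largo}.
Plugging q_{Mesa} into Largo's best response: q_{Largo} = 1691/60 − (1/3)(40.275 − 0.5q_{Largo}) ⇒ (5/6)q_{Largo} = 1771/120, so q_{Largo} = 17.71.
Then q_{Mesa} = 40.275 − 0.5·17.71 = 31.42.
Equilibrium price: P = 197.1 − 2·49.13 = 98.84.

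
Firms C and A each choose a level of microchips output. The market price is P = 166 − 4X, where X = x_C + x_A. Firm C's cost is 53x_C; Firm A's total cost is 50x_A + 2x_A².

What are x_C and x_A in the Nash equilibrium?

11.15, 5.95

Firm C's profit: π = x_C(166 − 4(x_C + x_A)) − 53x_C.
∂π/∂x_C = 113 − 8x_C − 4x_A = 0, so x_C = 14.125 − 0.5x_A.
For A: ∂π/∂x_A = 116 − 12x_A − 4x_C = 0 ⇒ x_A = 29/3 − (1/3)x_C.
Plugging x_A into C's best response: x_C = 14.125 − 0.5(29/3 − (1/3)x_C) ⇒ (5/6)x_C = 223/24, so x_C = 11.15.
Then x_A = 29/3 − (1/3)·11.15 = 5.95.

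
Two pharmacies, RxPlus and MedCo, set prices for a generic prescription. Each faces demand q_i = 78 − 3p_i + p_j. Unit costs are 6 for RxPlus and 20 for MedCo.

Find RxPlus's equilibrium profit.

622.08

RxPlus's profit: π = (p_{RxPlus} − 6)(78 − 3p_{RxPlus} + p_{MedCo}).
∂π/∂p_{RxPlus} = 96 − 6p_{RxPlus} + p_{MedCo} = 0 ⇒ p_{RxPlus} = 16 + (1/6)p_{MedCo}.
Similarly p_{MedCo} = 23 + (1/6)p_{RxPlus}.
Substituting the second reaction function into the first: p_{RxPlus} = 16 + (1/6)(23 + (1/6)p_{RxPlus}), which gives (35/36)p_{RxPlus} = 119/6 ⇒ p_{RxPlus} = 20.4.
Then p_{MedCo} = 23 + (1/6)·20.4 = 26.4.
q_{RxPlus} = 78 − 3·20.4 + 26.4 = 43.2.
Profit = (20.4 − 6)·43.2 = 622.08.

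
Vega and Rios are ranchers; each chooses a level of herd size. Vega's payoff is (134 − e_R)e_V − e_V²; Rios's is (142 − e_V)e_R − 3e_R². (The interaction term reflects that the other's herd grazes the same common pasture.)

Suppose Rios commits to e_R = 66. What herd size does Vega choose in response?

34

Expanding Vega's payoff: 134e_V − e_Re_V − e_V².
∂π/∂e_V = 134 − e_R − 2e_V = 0, so e_V = 67 − 0.5e_R.
At e_R = 66: e_V = 67 − 0.5·66 = 34.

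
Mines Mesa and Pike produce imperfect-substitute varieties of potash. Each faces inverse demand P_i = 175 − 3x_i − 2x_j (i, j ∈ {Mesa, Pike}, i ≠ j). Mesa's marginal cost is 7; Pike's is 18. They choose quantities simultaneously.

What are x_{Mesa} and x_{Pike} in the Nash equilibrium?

Mine Mesa's profit: π = x_{Mesa}(175 − 3x_{Mesa} − 2x_{Pike}) − 7x_{Mesa}.
∂π/∂x_{Mesa} = 168 − 6x_{Mesa} − 2x_{Pike} = 0 ⇒ x_{Mesa} = 28 − (1/3)x_{Pike}.
Similarly x_{Pike} = 157/6 − (1/3)x_{Mesa}.
Solving the two reaction functions simultaneously: (1 − (−1/3)(−1/3))x_{Mesa} = 28 − (1/3)·(157/6), so (8/9)x_{Mesa} = 347/18 and x_{Mesa} = 21.6875.
Then x_{Pike} = 157/6 − (1/3)·21.6875 = 18.9375.

21.6875, 18.9375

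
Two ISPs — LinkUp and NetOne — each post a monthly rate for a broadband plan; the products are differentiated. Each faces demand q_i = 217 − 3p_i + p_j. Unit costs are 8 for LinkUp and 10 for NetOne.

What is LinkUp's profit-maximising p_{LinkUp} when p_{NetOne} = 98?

56.5

LinkUp's profit: π = (p_{LinkUp} − 8)(217 − 3p_{LinkUp} + p_{NetOne}).
∂π/∂p_{LinkUp} = 241 − 6p_{LinkUp} + p_{NetOne} = 0 ⇒ p_{LinkUp} = 241/6 + (1/6)p_{NetOne}.
At p_{NetOne} = 98: p_{LinkUp} = 241/6 + (1/6)·98 = 56.5.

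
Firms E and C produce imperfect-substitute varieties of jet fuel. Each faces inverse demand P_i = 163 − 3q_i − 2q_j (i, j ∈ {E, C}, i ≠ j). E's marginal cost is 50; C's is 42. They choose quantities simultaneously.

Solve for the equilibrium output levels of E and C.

Firm E's profit: π = q_E(163 − 3q_E − 2q_C) − 50q_E.
∂π/∂q_E = 113 − 6q_E − 2q_C = 0 ⇒ q_E = 113/6 − (1/3)q_C.
Similarly q_C = 121/6 − (1/3)q_E.
Plugging q_C into E's best response: q_E = 113/6 − (1/3)(121/6 − (1/3)q_E) ⇒ (8/9)q_E = 109/9, so q_E = 13.625.
Then q_C = 121/6 − (1/3)·13.625 = 15.625.

13.625, 15.625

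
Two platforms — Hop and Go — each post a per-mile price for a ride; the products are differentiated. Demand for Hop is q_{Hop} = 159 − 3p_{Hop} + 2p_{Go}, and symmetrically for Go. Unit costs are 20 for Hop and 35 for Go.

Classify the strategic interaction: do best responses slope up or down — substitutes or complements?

Hop's profit: π = (p_{Hop} − 20)(159 − 3p_{Hop} + 2p_{Go}).
∂π/∂p_{Hop} = 219 − 6p_{Hop} + 2p_{Go} = 0 ⇒ p_{Hop} = 36.5 + (1/3)p_{Go}.
The best-response slope dp_{Hop}/dp_{Go} = 1/3 > 0: the reaction function is upward-sloping, so the choices are strategic complements.

strategic complements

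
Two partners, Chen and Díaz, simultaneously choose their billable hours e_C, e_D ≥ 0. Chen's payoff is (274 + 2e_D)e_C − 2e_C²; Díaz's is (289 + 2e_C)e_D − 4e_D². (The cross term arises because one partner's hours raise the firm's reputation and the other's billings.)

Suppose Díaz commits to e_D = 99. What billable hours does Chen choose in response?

118

Expanding Chen's payoff: 274e_C + 2e_De_C − 2e_C².
∂π/∂e_C = 274 + 2e_D − 4e_C = 0, so e_C = 68.5 + 0.5e_D.
At e_D = 99: e_C = 68.5 + 0.5·99 = 118.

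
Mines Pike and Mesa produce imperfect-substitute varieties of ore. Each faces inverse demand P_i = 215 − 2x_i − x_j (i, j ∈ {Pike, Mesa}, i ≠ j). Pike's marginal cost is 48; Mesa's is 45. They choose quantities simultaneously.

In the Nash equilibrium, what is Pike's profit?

2204.48

Mine Pike's profit: π = x_{Pike}(215 − 2x_{Pike} − x_{Mesa}) − 48x_{Pike}.
∂π/∂x_{Pike} = 167 − 4x_{Pike} − x_{Mesa} = 0 ⇒ x_{Pike} = 41.75 − 0.25x_{Mesa}.
Similarly x_{Mesa} = 42.5 − 0.25x_{Pike}.
Substituting the second reaction function into the first: x_{Pike} = 41.75 − 0.25(42.5 − 0.25x_{Pike}), which gives 0.9375x_{Pike} = 31.125 ⇒ x_{Pike} = 33.2.
Then x_{Mesa} = 42.5 − 0.25·33.2 = 34.2.
P_{Pike} = 215 − 2·33.2 − 34.2 = 114.4.
Profit = (114.4 − 48)·33.2 = 2204.48.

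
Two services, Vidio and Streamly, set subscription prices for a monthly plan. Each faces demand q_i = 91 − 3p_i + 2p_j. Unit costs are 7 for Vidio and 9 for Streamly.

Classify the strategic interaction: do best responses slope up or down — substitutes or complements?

strategic complements

Vidio's profit: π = (p_{Vidio} − 7)(91 − 3p_{Vidio} + 2p_{Streamly}).
∂π/∂p_{Vidio} = 112 − 6p_{Vidio} + 2p_{Streamly} = 0 ⇒ p_{Vidio} = 56/3 + (1/3)p_{Streamly}.
The best-response slope dp_{Vidio}/dp_{Streamly} = 1/3 > 0: the reaction function is upward-sloping, so the choices are strategic complements.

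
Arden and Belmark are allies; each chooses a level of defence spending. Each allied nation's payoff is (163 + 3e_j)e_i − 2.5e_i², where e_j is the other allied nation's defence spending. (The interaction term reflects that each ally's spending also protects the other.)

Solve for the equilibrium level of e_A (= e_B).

Arden's payoff is (163 + 3e_B)e_A − 2.5e_A².
∂π/∂e_A = 163 + 3e_B − 5e_A = 0, so e_A = 32.6 + 0.6e_B.
The game is symmetric, so in equilibrium e_B = e_A: the reaction function gives 0.4e_A = 32.6, hence e_A = 81.5.

81.5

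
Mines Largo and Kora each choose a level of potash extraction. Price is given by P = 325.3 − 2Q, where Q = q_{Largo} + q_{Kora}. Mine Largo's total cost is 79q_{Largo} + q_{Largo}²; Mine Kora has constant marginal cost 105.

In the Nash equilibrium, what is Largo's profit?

Mine Largo's profit: π = q_{Largo}(325.3 − 2(q_{Largo} + q_{Kora})) − 79q_{Largo} − q_{Largo}².
∂π/∂q_{Largo} = 246.3 − 6q_{Largo} − 2q_{Kora} = 0, so q_{Largo} = 41.05 − (1/3)q_{Kora}.
For Kora: ∂π/∂q_{Kora} = 220.3 − 4q_{Kora} − 2q_{Largo} = 0 ⇒ q_{Kora} = 55.075 − 0.5q_{Largo}.
Substituting the second reaction function into the first: q_{Largo} = 41.05 − (1/3)(55.075 − 0.5q_{Largo}), which gives (5/6)q_{Largo} = 2723/120 ⇒ q_{Largo} = 27.23.
Then q_{Kora} = 55.075 − 0.5·27.23 = 41.46.
Price P = 325.3 − 2·68.69 = 187.92.
Largo's profit: (187.92 − 79)·27.23 − (27.23)² = 2224.4187.

2224.4187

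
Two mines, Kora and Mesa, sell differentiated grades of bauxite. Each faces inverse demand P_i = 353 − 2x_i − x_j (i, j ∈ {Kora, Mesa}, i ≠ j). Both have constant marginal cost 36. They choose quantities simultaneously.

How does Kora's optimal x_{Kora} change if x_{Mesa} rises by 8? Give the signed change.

-2

Mine Kora's profit: π = x_{Kora}(353 − 2x_{Kora} − x_{Mesa}) − 36x_{Kora}.
∂π/∂x_{Kora} = 317 − 4x_{Kora} − x_{Mesa} = 0 ⇒ x_{Kora} = 79.25 − 0.25x_{Mesa}.
The reaction-function slope is −0.25, so an 8-unit rise in x_{Mesa} moves x_{Kora} by −0.25 × 8 = −2. Kora's best response falls — the actions are strategic substitutes.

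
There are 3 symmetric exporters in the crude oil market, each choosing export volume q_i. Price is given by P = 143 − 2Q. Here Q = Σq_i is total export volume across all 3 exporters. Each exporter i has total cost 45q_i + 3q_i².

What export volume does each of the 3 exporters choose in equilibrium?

A representative exporter's profit is π_i = q_i(143 − 2Q) − 45q_i − 3q_i², with Q = q_i + Σ_{j≠i} q_j.
First-order condition: 98 − 10q_i − 2Σ_{j≠i} q_j = 0.
Imposing symmetry (q_j = q for all j) turns Σ_{j≠i} q_j into 2q, so 98 = 14q and q = 7.

7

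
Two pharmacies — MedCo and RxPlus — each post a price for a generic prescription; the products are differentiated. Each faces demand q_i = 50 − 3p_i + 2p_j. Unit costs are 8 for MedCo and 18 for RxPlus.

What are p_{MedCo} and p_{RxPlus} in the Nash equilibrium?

20.375, 24.125

MedCo's profit: π = (p_{MedCo} − 8)(50 − 3p_{MedCo} + 2p_{RxPlus}).
∂π/∂p_{MedCo} = 74 − 6p_{MedCo} + 2p_{RxPlus} = 0 ⇒ p_{MedCo} = 37/3 + (1/3)p_{RxPlus}.
Similarly p_{RxPlus} = 52/3 + (1/3)p_{MedCo}.
Substituting the second reaction function into the first: p_{MedCo} = 37/3 + (1/3)(52/3 + (1/3)p_{MedCo}), which gives (8/9)p_{MedCo} = 163/9 ⇒ p_{MedCo} = 20.375.
Then p_{RxPlus} = 52/3 + (1/3)·20.375 = 24.125.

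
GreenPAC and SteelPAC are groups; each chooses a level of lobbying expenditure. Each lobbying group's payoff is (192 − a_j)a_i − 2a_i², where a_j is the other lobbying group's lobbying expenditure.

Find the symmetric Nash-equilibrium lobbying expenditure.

38.4

GreenPAC's payoff is (192 − a_S)a_G − 2a_G².
∂π/∂a_G = 192 − a_S − 4a_G = 0, so a_G = 48 − 0.25a_S.
Setting a_G = a_S in the reaction function: a_G = 48 − 0.25a_G, so a_G = 48 / 1.25 = 38.4.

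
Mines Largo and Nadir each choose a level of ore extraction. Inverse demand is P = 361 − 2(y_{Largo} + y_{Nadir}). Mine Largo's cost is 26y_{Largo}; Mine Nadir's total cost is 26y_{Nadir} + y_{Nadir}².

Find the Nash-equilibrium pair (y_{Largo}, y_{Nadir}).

67, 33.5

Mine Largo's profit: π = y_{Largo}(361 − 2(y_{Largo} + y_{Nadir})) − 26y_{Largo}.
∂π/∂y_{Largo} = 335 − 4y_{Largo} − 2y_{Nadir} = 0, so y_{Largo} = 83.75 − 0.5y_{Nadir}.
For Nadir: ∂π/∂y_{Nadir} = 335 − 6y_{Nadir} − 2y_{Largo} = 0 ⇒ y_{Nadir} = 335/6 − (1/3)y_{Largo}.
Substituting the second reaction function into the first: y_{Largo} = 83.75 − 0.5(335/6 − (1/3)y_{Largo}), which gives (5/6)y_{Largo} = 335/6 ⇒ y_{Largo} = 67.
Then y_{Nadir} = 335/6 − (1/3)·67 = 33.5.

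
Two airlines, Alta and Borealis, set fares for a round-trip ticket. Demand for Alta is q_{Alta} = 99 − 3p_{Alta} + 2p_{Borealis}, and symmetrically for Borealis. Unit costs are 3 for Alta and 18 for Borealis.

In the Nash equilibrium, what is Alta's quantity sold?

Alta's profit: π = (p_{Alta} − 3)(99 − 3p_{Alta} + 2p_{Borealis}).
∂π/∂p_{Alta} = 108 − 6p_{Alta} + 2p_{Borealis} = 0 ⇒ p_{Alta} = 18 + (1/3)p_{Borealis}.
Similarly p_{Borealis} = 25.5 + (1/3)p_{Alta}.
Substituting the second reaction function into the first: p_{Alta} = 18 + (1/3)(25.5 + (1/3)p_{Alta}), which gives (8/9)p_{Alta} = 26.5 ⇒ p_{Alta} = 29.8125.
Then p_{Borealis} = 25.5 + (1/3)·29.8125 = 35.4375.
q_{Alta} = 99 − 3·29.8125 + 2·35.4375 = 80.4375.

80.4375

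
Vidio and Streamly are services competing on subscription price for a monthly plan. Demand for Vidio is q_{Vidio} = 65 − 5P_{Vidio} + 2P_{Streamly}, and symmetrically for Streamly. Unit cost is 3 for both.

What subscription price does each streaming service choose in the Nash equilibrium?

10

Vidio's profit: π = (P_{Vidio} − 3)(65 − 5P_{Vidio} + 2P_{Streamly}).
∂π/∂P_{Vidio} = 80 − 10P_{Vidio} + 2P_{Streamly} = 0 ⇒ P_{Vidio} = 8 + 0.2P_{Streamly}.
Setting P_{Vidio} = P_{Streamly} in the reaction function: P_{Vidio} = 8 + 0.2P_{Vidio}, so P_{Vidio} = 8 / 0.8 = 10.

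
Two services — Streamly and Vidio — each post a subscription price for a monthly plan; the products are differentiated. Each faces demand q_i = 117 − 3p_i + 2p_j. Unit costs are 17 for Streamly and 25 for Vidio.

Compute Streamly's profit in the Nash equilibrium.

2106.75

Streamly's profit: π = (p_{Streamly} − 17)(117 − 3p_{Streamly} + 2p_{Vidio}).
∂π/∂p_{Streamly} = 168 − 6p_{Streamly} + 2p_{Vidio} = 0 ⇒ p_{Streamly} = 28 + (1/3)p_{Vidio}.
Similarly p_{Vidio} = 32 + (1/3)p_{Streamly}.
Solving the two reaction functions simultaneously: (1 − (1/3)(1/3))p_{Streamly} = 28 + (1/3)·32, so (8/9)p_{Streamly} = 116/3 and p_{Streamly} = 43.5.
Then p_{Vidio} = 32 + (1/3)·43.5 = 46.5.
q_{Streamly} = 117 − 3·43.5 + 2·46.5 = 79.5.
Profit = (43.5 − 17)·79.5 = 2106.75.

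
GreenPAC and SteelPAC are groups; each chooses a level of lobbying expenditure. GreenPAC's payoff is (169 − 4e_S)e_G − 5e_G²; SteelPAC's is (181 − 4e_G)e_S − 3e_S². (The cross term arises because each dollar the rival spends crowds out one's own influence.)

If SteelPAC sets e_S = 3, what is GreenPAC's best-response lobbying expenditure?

Expanding GreenPAC's payoff: 169e_G − 4e_Se_G − 5e_G².
∂π/∂e_G = 169 − 4e_S − 10e_G = 0, so e_G = 16.9 − 0.4e_S.
At e_S = 3: e_G = 16.9 − 0.4·3 = 15.7.

15.7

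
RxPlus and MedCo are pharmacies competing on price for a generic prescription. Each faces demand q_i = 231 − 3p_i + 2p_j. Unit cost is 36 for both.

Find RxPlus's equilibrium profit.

RxPlus's profit: π = (p_{RxPlus} − 36)(231 − 3p_{RxPlus} + 2p_{MedCo}).
∂π/∂p_{RxPlus} = 339 − 6p_{RxPlus} + 2p_{MedCo} = 0 ⇒ p_{RxPlus} = 56.5 + (1/3)p_{MedCo}.
The game is symmetric, so in equilibrium p_{MedCo} = p_{RxPlus}: the reaction function gives (2/3)p_{RxPlus} = 56.5, hence p_{RxPlus} = 84.75.
q_{RxPlus} = 231 − 3·84.75 + 2·84.75 = 146.25.
Profit = (84.75 − 36)·146.25 = 7129.6875.

7129.6875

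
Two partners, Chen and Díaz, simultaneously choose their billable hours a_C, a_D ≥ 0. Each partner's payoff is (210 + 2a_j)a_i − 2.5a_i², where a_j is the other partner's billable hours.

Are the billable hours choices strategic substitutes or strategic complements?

strategic complements

Chen's payoff is (210 + 2a_D)a_C − 2.5a_C².
∂π/∂a_C = 210 + 2a_D − 5a_C = 0, so a_C = 42 + 0.4a_D.
The best-response slope da_C/da_D = 0.4 > 0: the reaction function is upward-sloping, so the choices are strategic complements.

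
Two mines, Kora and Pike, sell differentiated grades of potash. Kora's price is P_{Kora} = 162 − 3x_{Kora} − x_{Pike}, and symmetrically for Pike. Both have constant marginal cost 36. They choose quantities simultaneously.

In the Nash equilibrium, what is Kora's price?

Mine Kora's profit: π = x_{Kora}(162 − 3x_{Kora} − x_{Pike}) − 36x_{Kora}.
∂π/∂x_{Kora} = 126 − 6x_{Kora} − x_{Pike} = 0 ⇒ x_{Kora} = 21 − (1/6)x_{Pike}.
The game is symmetric, so in equilibrium x_{Pike} = x_{Kora}: the reaction function gives (7/6)x_{Kora} = 21, hence x_{Kora} = 18.
P_{Kora} = 162 − 3·18 − 18 = 90.

90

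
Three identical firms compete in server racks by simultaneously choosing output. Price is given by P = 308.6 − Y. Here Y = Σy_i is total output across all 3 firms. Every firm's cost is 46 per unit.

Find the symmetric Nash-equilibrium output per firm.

A representative firm's profit is π_i = y_i(308.6 − Y) − 46y_i, with Y = y_i + Σ_{j≠i} y_j.
First-order condition: 262.6 − 2y_i − Σ_{j≠i} y_j = 0.
Imposing symmetry (y_j = y for all j) turns Σ_{j≠i} y_j into 2y, so 262.6 = 4y and y = 65.65.

65.65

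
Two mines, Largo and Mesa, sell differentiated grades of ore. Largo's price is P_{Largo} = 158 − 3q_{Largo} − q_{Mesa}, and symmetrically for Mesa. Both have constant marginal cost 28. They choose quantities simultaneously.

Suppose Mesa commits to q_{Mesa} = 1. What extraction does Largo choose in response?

21.5

Mine Largo's profit: π = q_{Largo}(158 − 3q_{Largo} − q_{Mesa}) − 28q_{Largo}.
∂π/∂q_{Largo} = 130 − 6q_{Largo} − q_{Mesa} = 0 ⇒ q_{Largo} = 65/3 − (1/6)q_{Mesa}.
At q_{Mesa} = 1: q_{Largo} = 65/3 − (1/6)·1 = 21.5.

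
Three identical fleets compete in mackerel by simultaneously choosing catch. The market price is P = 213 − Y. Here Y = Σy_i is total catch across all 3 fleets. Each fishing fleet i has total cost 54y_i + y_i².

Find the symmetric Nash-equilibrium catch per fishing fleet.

26.5

A representative fishing fleet's profit is π_i = y_i(213 − Y) − 54y_i − y_i², with Y = y_i + Σ_{j≠i} y_j.
First-order condition: 159 − 4y_i − Σ_{j≠i} y_j = 0.
With identical fishing fleets, set every y_j = y: then 159 − 4y − 2y = 0, i.e. y = 159/6 = 26.5.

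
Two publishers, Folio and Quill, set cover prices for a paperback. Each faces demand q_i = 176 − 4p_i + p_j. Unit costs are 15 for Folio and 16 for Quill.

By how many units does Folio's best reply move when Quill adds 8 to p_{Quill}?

Folio's profit: π = (p_{Folio} − 15)(176 − 4p_{Folio} + p_{Quill}).
∂π/∂p_{Folio} = 236 − 8p_{Folio} + p_{Quill} = 0 ⇒ p_{Folio} = 29.5 + 0.125p_{Quill}.
The reaction-function slope is 0.125, so an 8-unit rise in p_{Quill} moves p_{Folio} by 0.125 × 8 = 1. Folio's best response rises — the actions are strategic complements.

1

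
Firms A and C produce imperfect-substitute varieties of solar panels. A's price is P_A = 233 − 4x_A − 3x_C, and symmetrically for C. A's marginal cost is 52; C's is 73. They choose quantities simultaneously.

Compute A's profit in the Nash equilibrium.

Firm A's profit: π = x_A(233 − 4x_A − 3x_C) − 52x_A.
∂π/∂x_A = 181 − 8x_A − 3x_C = 0 ⇒ x_A = 22.625 − 0.375x_C.
Similarly x_C = 20 − 0.375x_A.
Plugging x_C into A's best response: x_A = 22.625 − 0.375(20 − 0.375x_A) ⇒ (55/64)x_A = 15.125, so x_A = 17.6.
Then x_C = 20 − 0.375·17.6 = 13.4.
P_A = 233 − 4·17.6 − 3·13.4 = 122.4.
Profit = (122.4 − 52)·17.6 = 1239.04.

1239.04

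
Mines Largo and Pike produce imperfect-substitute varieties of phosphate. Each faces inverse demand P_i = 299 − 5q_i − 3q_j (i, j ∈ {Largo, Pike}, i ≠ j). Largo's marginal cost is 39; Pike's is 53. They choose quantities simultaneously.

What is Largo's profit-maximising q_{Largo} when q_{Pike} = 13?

Mine Largo's profit: π = q_{Largo}(299 − 5q_{Largo} − 3q_{Pike}) − 39q_{Largo}.
∂π/∂q_{Largo} = 260 − 10q_{Largo} − 3q_{Pike} = 0 ⇒ q_{Largo} = 26 − 0.3q_{Pike}.
At q_{Pike} = 13: q_{Largo} = 26 − 0.3·13 = 22.1.

22.1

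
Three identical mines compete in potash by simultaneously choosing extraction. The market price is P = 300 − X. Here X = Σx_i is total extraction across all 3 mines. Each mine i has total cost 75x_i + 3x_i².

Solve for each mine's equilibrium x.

22.5

A representative mine's profit is π_i = x_i(300 − X) − 75x_i − 3x_i², with X = x_i + Σ_{j≠i} x_j.
First-order condition: 225 − 8x_i − Σ_{j≠i} x_j = 0.
In a symmetric equilibrium every mine chooses the same x, so Σ_{j≠i} x_j = 2x. The condition becomes 225 − 10x = 0, giving x = 225/10 = 22.5.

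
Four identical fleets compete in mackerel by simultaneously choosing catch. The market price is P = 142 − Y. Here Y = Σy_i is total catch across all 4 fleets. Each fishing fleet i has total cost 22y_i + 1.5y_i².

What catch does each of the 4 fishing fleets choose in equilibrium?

A representative fishing fleet's profit is π_i = y_i(142 − Y) − 22y_i − 1.5y_i², with Y = y_i + Σ_{j≠i} y_j.
First-order condition: 120 − 5y_i − Σ_{j≠i} y_j = 0.
In a symmetric equilibrium every fishing fleet chooses the same y, so Σ_{j≠i} y_j = 3y. The condition becomes 120 − 8y = 0, giving y = 120/8 = 15.

15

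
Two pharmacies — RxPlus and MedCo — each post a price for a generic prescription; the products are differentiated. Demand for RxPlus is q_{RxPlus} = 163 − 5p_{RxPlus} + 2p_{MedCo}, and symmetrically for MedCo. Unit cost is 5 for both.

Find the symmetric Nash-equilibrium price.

23.5

RxPlus's profit: π = (p_{RxPlus} − 5)(163 − 5p_{RxPlus} + 2p_{MedCo}).
∂π/∂p_{RxPlus} = 188 − 10p_{RxPlus} + 2p_{MedCo} = 0 ⇒ p_{RxPlus} = 18.8 + 0.2p_{MedCo}.
The game is symmetric, so in equilibrium p_{MedCo} = p_{RxPlus}: the reaction function gives 0.8p_{RxPlus} = 18.8, hence p_{RxPlus} = 23.5.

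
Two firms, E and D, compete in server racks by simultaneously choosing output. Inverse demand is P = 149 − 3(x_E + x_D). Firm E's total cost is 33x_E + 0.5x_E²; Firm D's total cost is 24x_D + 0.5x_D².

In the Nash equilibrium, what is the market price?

76.7

Firm E's profit: π = x_E(149 − 3(x_E + x_D)) − 33x_E − 0.5x_E².
∂π/∂x_E = 116 − 7x_E − 3x_D = 0, so x_E = 116/7 − (3/7)x_D.
By the same steps for D: x_D = 125/7 − (3/7)x_E.
Plugging x_D into E's best response: x_E = 116/7 − (3/7)(125/7 − (3/7)x_E) ⇒ (40/49)x_E = 437/49, so x_E = 10.925.
Then x_D = 125/7 − (3/7)·10.925 = 13.175.
Equilibrium price: P = 149 − 3·24.1 = 76.7.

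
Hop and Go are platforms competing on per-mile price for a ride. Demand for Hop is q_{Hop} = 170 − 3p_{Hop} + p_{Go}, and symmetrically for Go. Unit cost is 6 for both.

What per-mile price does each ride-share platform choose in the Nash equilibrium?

37.6

Hop's profit: π = (p_{Hop} − 6)(170 − 3p_{Hop} + p_{Go}).
∂π/∂p_{Hop} = 188 − 6p_{Hop} + p_{Go} = 0 ⇒ p_{Hop} = 94/3 + (1/6)p_{Go}.
The game is symmetric, so in equilibrium p_{Go} = p_{Hop}: the reaction function gives (5/6)p_{Hop} = 94/3, hence p_{Hop} = 37.6.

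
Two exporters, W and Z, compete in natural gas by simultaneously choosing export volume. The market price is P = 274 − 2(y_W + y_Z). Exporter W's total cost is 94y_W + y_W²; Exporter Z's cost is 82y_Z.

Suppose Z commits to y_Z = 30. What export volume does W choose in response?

20

Exporter W's profit: π = y_W(274 − 2(y_W + y_Z)) − 94y_W − y_W².
∂π/∂y_W = 180 − 6y_W − 2y_Z = 0, so y_W = 30 − (1/3)y_Z.
At y_Z = 30: y_W = 30 − (1/3)·30 = 20.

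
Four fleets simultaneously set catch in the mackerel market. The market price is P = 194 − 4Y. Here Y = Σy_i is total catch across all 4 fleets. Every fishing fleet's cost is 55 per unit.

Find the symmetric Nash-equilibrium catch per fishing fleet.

A representative fishing fleet's profit is π_i = y_i(194 − 4Y) − 55y_i, with Y = y_i + Σ_{j≠i} y_j.
First-order condition: 139 − 8y_i − 4Σ_{j≠i} y_j = 0.
With identical fishing fleets, set every y_j = y: then 139 − 8y − 12y = 0, i.e. y = 139/20 = 6.95.

6.95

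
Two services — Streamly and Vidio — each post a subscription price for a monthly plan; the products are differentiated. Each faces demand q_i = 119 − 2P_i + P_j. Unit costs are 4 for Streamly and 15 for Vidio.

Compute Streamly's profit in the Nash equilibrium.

Streamly's profit: π = (P_{Streamly} − 4)(119 − 2P_{Streamly} + P_{Vidio}).
∂π/∂P_{Streamly} = 127 − 4P_{Streamly} + P_{Vidio} = 0 ⇒ P_{Streamly} = 31.75 + 0.25P_{Vidio}.
Similarly P_{Vidio} = 37.25 + 0.25P_{Streamly}.
Substituting the second reaction function into the first: P_{Streamly} = 31.75 + 0.25(37.25 + 0.25P_{Streamly}), which gives 0.9375P_{Streamly} = 41.0625 ⇒ P_{Streamly} = 43.8.
Then P_{Vidio} = 37.25 + 0.25·43.8 = 48.2.
q_{Streamly} = 119 − 2·43.8 + 48.2 = 79.6.
Profit = (43.8 − 4)·79.6 = 3168.08.

3168.08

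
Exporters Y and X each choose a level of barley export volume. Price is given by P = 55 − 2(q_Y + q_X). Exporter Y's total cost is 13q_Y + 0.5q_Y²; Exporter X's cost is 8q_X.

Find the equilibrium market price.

Exporter Y's profit: π = q_Y(55 − 2(q_Y + q_X)) − 13q_Y − 0.5q_Y².
∂π/∂q_Y = 42 − 5q_Y − 2q_X = 0, so q_Y = 8.4 − 0.4q_X.
For X: ∂π/∂q_X = 47 − 4q_X − 2q_Y = 0 ⇒ q_X = 11.75 − 0.5q_Y.
Plugging q_X into Y's best response: q_Y = 8.4 − 0.4(11.75 − 0.5q_Y) ⇒ 0.8q_Y = 3.7, so q_Y = 4.625.
Then q_X = 11.75 − 0.5·4.625 = 9.4375.
Equilibrium price: P = 55 − 2·14.0625 = 26.875.

26.875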